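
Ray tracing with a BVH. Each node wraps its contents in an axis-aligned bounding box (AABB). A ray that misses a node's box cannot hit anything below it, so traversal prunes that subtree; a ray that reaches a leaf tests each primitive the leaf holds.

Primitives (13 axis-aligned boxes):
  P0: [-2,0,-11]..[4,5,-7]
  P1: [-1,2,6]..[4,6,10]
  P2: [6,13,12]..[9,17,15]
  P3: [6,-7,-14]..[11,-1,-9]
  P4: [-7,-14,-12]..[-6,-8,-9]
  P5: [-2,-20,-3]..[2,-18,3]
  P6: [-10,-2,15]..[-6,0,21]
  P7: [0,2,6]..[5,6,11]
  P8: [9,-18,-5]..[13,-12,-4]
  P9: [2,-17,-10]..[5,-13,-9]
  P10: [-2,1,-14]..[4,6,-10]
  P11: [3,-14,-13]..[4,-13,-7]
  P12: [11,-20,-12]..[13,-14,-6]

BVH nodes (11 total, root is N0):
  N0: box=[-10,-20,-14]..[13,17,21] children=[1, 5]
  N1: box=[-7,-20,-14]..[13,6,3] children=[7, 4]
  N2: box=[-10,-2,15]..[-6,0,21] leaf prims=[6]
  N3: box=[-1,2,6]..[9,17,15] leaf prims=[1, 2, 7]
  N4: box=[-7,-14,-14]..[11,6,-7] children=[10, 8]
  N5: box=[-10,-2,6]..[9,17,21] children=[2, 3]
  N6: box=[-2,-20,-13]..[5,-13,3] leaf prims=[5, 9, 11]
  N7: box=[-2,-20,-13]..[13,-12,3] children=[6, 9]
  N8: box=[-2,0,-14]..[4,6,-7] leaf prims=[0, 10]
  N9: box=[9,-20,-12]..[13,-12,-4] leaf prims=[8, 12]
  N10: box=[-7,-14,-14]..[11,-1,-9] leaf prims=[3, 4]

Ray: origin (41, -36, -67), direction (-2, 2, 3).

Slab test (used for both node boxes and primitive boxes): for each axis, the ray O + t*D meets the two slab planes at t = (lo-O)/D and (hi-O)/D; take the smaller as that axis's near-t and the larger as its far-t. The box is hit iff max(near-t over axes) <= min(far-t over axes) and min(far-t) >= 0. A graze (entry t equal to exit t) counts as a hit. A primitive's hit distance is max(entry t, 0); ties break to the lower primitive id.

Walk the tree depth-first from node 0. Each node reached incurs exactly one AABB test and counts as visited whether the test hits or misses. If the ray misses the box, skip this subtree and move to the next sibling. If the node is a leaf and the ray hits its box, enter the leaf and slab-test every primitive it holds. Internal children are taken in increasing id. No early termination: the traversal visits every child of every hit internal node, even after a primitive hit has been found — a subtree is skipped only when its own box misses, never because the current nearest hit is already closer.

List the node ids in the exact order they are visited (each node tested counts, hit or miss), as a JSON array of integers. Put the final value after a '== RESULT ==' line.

Walk:
N0 x:[14,51/2] y:[8,53/2] z:[53/3,88/3] -> hit [53/3,51/2], descend [1, 5]
  N1 x:[14,24] y:[8,21] z:[53/3,70/3] -> hit [53/3,21], descend [4, 7]
    N4 x:[15,24] y:[11,21] z:[53/3,20] -> hit [53/3,20], descend [8, 10]
      N8 x:[37/2,43/2] y:[18,21] z:[53/3,20] -> hit [37/2,20] leaf, test {P0@t=56/3, P10@t=37/2}
      N10 x:[15,24] y:[11,35/2] z:[53/3,58/3] -> miss, prune
    N7 x:[14,43/2] y:[8,12] z:[18,70/3] -> miss, prune
  N5 x:[16,51/2] y:[17,53/2] z:[73/3,88/3] -> hit [73/3,51/2], descend [2, 3]
    N2 x:[47/2,51/2] y:[17,18] z:[82/3,88/3] -> miss, prune
    N3 x:[16,21] y:[19,53/2] z:[73/3,82/3] -> miss, prune

order=[0, 1, 4, 8, 10, 7, 5, 2, 3]  |boxes|=9  |leaves|=1  hit=P10

== RESULT ==
[0, 1, 4, 8, 10, 7, 5, 2, 3]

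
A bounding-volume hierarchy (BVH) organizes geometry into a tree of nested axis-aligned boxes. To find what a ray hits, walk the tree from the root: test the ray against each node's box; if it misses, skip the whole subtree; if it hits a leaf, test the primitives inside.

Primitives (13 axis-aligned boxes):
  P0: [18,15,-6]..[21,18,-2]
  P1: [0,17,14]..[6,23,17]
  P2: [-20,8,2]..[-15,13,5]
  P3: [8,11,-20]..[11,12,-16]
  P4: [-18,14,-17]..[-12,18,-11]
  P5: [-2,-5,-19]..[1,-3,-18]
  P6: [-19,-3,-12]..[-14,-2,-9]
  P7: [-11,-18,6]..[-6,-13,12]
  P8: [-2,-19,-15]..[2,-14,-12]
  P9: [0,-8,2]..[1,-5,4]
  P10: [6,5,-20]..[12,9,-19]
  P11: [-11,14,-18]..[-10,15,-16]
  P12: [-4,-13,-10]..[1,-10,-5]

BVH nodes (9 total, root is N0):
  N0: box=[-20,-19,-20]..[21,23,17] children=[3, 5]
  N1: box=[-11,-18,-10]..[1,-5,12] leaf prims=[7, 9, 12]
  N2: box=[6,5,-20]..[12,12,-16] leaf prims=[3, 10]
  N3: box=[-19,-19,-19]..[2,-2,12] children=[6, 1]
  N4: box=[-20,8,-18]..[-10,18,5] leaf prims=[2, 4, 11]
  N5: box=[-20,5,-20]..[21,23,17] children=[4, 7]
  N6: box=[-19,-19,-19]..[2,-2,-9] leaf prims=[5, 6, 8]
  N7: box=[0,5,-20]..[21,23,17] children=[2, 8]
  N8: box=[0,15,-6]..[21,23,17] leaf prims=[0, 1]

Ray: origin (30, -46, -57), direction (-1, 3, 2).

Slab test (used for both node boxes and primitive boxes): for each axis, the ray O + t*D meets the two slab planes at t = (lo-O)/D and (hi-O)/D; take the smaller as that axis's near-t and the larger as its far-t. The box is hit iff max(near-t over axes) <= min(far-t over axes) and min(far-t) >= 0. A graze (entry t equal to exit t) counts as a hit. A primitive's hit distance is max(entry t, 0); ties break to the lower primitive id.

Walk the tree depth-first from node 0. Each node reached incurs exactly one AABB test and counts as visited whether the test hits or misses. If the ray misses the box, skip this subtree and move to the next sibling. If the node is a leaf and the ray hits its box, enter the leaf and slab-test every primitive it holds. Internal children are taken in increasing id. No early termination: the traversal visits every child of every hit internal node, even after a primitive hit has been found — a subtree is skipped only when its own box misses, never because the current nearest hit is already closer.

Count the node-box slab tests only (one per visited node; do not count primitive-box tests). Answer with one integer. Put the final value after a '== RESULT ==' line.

Traverse from the root:
N0 x:[9,50] y:[9,23] z:[37/2,37] -> hit [37/2,23], descend [3, 5]
  N3 x:[28,49] y:[9,44/3] z:[19,69/2] -> miss, prune
  N5 x:[9,50] y:[17,23] z:[37/2,37] -> hit [37/2,23], descend [4, 7]
    N4 x:[40,50] y:[18,64/3] z:[39/2,31] -> miss, prune
    N7 x:[9,30] y:[17,23] z:[37/2,37] -> hit [37/2,23], descend [2, 8]
      N2 x:[18,24] y:[17,58/3] z:[37/2,41/2] -> hit [37/2,58/3] leaf, test {P3@t=19, P10(miss)}
      N8 x:[9,30] y:[61/3,23] z:[51/2,37] -> miss, prune

Summary -> nodes [0, 3, 5, 4, 7, 2, 8]; box-tests=7; leaf-entries=1; first=P3

== RESULT ==
7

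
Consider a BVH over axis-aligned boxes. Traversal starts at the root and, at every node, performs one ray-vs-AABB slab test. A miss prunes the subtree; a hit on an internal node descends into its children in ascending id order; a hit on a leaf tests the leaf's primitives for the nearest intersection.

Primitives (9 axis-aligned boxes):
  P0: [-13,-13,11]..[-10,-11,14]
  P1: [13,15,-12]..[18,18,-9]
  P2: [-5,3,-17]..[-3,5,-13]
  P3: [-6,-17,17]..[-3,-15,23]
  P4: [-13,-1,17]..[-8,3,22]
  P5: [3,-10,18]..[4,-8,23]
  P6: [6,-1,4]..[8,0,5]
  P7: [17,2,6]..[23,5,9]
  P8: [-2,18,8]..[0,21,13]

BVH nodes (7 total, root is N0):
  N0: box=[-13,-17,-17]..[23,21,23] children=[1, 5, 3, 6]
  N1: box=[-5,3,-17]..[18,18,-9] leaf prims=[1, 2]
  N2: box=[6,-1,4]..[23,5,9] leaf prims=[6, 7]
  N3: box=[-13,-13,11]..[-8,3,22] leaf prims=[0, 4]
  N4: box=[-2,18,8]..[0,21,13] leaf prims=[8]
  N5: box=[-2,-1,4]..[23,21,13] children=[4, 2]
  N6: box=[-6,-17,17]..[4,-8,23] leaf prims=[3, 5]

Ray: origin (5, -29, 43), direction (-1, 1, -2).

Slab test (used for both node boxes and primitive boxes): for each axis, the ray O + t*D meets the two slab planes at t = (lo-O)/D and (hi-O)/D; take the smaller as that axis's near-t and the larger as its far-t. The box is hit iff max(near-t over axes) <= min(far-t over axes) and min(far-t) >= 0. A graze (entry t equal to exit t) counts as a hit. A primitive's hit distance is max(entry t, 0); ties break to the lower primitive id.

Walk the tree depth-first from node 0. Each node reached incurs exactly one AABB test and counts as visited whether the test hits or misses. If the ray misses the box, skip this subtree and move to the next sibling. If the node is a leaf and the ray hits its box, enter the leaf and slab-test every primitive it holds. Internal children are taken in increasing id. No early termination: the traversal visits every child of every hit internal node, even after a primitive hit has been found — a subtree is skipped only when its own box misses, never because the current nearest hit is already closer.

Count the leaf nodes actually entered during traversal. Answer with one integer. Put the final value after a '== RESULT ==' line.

Walk:
N0 x:[-18,18] y:[12,50] z:[10,30] -> hit [12,18], descend [1, 3, 5, 6]
  N1 x:[-13,10] y:[32,47] z:[26,30] -> miss, prune
  N3 x:[13,18] y:[16,32] z:[21/2,16] -> hit [16,16] leaf, test {P0@t=16, P4(miss)}
  N5 x:[-18,7] y:[28,50] z:[15,39/2] -> miss, prune
  N6 x:[1,11] y:[12,21] z:[10,13] -> miss, prune

Summary -> nodes [0, 1, 3, 5, 6]; box-tests=5; leaf-entries=1; first=P0

== RESULT ==
1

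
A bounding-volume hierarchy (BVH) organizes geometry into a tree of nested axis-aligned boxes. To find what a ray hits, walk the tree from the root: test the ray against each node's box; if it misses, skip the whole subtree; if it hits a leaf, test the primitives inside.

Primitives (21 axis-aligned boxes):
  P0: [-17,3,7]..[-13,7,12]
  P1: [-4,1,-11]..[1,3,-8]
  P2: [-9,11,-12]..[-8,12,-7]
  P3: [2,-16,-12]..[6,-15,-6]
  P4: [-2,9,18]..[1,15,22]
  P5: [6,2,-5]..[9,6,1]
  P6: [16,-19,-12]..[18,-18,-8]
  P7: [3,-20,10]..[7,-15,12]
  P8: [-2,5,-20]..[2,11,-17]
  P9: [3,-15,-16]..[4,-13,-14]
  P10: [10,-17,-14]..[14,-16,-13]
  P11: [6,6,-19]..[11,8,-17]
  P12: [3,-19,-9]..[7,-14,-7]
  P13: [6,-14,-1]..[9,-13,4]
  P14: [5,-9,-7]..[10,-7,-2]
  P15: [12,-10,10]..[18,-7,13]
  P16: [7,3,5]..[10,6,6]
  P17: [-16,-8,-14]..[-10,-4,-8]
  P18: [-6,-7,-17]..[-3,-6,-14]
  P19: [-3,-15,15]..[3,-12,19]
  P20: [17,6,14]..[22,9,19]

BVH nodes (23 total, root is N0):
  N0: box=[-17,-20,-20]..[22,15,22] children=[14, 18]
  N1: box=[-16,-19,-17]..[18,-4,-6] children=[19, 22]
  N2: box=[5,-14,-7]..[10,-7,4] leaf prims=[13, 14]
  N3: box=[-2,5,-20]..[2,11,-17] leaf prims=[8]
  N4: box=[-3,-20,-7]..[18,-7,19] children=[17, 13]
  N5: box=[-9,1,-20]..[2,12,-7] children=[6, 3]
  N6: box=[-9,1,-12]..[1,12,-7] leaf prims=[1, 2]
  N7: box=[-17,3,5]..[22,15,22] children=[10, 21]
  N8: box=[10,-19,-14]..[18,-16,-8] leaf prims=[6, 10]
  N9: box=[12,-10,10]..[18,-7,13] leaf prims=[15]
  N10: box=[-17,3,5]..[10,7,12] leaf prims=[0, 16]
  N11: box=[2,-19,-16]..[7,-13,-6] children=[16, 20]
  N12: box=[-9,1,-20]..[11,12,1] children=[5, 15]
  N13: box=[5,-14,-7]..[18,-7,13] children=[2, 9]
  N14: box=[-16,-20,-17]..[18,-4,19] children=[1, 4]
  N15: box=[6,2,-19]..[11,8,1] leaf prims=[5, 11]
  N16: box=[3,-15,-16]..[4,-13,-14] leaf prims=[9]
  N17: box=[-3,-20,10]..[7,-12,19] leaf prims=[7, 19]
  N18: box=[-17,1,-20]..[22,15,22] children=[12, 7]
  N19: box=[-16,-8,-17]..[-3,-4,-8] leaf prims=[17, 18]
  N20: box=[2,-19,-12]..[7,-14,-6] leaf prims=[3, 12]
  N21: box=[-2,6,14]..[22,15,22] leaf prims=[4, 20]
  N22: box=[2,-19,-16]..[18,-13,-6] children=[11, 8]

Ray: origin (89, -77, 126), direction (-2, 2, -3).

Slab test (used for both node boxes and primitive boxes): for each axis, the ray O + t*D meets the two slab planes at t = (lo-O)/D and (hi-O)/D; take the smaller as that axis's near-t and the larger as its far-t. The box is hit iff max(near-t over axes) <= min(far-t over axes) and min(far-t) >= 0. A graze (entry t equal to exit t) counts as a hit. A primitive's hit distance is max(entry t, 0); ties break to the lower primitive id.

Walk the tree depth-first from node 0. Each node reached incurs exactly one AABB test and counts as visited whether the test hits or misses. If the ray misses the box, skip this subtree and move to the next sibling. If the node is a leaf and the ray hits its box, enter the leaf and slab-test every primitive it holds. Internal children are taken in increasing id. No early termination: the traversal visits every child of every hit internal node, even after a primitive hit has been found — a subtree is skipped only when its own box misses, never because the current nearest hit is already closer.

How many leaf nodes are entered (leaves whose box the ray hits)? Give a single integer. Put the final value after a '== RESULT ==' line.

Traverse from the root:
N0 x:[67/2,53] y:[57/2,46] z:[104/3,146/3] -> hit [104/3,46], descend [14, 18]
  N14 x:[71/2,105/2] y:[57/2,73/2] z:[107/3,143/3] -> hit [107/3,73/2], descend [1, 4]
    N1 x:[71/2,105/2] y:[29,73/2] z:[44,143/3] -> miss, prune
    N4 x:[71/2,46] y:[57/2,35] z:[107/3,133/3] -> miss, prune
  N18 x:[67/2,53] y:[39,46] z:[104/3,146/3] -> hit [39,46], descend [7, 12]
    N7 x:[67/2,53] y:[40,46] z:[104/3,121/3] -> hit [40,121/3], descend [10, 21]
      N10 x:[79/2,53] y:[40,42] z:[38,121/3] -> hit [40,121/3] leaf, test {P0(miss), P16@t=40}
      N21 x:[67/2,91/2] y:[83/2,46] z:[104/3,112/3] -> miss, prune
    N12 x:[39,49] y:[39,89/2] z:[125/3,146/3] -> hit [125/3,89/2], descend [5, 15]
      N5 x:[87/2,49] y:[39,89/2] z:[133/3,146/3] -> hit [133/3,89/2], descend [3, 6]
        N3 x:[87/2,91/2] y:[41,44] z:[143/3,146/3] -> miss, prune
        N6 x:[44,49] y:[39,89/2] z:[133/3,46] -> hit [133/3,89/2] leaf, test {P1(miss), P2(miss)}
      N15 x:[39,83/2] y:[79/2,85/2] z:[125/3,145/3] -> miss, prune

Summary -> nodes [0, 14, 1, 4, 18, 7, 10, 21, 12, 5, 3, 6, 15]; box-tests=13; leaf-entries=2; first=P16

== RESULT ==
2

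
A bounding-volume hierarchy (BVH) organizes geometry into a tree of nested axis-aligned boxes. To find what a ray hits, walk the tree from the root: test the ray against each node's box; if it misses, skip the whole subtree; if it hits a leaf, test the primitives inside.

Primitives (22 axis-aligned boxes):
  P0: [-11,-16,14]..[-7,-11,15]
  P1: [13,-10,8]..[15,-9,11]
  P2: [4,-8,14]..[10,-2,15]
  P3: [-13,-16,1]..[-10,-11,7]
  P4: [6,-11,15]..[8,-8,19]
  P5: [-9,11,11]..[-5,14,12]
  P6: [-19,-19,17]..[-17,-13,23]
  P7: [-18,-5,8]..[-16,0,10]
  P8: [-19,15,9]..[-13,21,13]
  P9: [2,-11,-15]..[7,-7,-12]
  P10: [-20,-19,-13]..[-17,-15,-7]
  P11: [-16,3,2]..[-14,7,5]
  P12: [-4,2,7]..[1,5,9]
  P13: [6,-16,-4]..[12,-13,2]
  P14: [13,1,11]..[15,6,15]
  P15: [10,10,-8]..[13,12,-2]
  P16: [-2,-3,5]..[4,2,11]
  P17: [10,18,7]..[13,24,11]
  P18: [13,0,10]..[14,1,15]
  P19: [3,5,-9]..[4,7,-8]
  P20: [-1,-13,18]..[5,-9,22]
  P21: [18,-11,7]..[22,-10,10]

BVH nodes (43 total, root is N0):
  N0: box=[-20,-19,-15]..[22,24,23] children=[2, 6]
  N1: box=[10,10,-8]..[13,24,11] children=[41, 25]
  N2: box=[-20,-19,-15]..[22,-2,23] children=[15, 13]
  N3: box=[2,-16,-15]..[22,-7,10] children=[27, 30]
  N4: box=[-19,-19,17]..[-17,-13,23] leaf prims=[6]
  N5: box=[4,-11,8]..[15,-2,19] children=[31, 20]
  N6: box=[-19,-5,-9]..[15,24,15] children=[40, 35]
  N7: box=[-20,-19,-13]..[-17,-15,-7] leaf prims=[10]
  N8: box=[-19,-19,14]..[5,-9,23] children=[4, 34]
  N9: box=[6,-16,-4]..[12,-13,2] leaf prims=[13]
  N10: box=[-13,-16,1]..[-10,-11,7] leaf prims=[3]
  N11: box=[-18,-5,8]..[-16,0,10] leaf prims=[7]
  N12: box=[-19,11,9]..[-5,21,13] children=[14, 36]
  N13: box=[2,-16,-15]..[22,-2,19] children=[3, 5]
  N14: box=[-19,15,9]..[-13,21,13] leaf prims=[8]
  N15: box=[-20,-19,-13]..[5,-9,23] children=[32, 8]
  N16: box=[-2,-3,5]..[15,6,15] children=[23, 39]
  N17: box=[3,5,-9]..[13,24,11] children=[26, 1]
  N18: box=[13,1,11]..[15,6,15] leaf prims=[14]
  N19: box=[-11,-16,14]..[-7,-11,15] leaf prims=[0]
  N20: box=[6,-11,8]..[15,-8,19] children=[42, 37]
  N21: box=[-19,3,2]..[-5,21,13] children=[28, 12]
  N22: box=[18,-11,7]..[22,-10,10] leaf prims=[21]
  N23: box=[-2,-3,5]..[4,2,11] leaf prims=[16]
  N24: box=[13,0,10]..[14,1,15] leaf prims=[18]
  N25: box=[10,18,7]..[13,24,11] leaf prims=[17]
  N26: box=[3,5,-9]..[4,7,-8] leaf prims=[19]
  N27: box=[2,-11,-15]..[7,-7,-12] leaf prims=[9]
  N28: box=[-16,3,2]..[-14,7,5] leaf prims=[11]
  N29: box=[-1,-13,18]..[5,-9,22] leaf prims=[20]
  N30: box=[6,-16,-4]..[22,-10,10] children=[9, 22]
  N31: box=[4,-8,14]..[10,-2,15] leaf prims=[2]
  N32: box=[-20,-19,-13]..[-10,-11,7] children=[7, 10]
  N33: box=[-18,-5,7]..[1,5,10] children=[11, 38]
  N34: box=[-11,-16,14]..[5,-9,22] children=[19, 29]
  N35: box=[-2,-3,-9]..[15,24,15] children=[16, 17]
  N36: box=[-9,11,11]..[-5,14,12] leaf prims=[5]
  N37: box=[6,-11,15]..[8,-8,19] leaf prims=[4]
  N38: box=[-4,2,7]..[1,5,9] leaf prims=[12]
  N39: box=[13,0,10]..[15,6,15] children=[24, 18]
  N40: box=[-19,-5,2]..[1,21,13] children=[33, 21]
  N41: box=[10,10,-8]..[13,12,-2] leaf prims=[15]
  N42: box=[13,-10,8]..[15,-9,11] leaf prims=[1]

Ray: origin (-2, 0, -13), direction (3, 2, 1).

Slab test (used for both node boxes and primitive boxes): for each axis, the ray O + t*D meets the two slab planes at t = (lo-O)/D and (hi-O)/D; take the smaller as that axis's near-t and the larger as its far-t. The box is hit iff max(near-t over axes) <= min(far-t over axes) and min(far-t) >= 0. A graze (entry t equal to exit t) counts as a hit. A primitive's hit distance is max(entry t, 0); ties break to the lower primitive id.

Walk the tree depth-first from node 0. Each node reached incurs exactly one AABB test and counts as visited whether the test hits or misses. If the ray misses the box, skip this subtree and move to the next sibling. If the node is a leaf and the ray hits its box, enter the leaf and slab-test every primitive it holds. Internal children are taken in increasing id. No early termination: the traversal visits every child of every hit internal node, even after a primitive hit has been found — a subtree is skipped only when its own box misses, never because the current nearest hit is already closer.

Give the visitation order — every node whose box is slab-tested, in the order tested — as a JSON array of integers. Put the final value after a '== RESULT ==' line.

Trace the traversal:
N0 x:[-6,8] y:[-19/2,12] z:[-2,36] -> hit [-2,8], descend [2, 6]
  N2 x:[-6,8] y:[-19/2,-1] z:[-2,36] -> miss, prune
  N6 x:[-17/3,17/3] y:[-5/2,12] z:[4,28] -> hit [4,17/3], descend [35, 40]
    N35 x:[0,17/3] y:[-3/2,12] z:[4,28] -> hit [4,17/3], descend [16, 17]
      N16 x:[0,17/3] y:[-3/2,3] z:[18,28] -> miss, prune
      N17 x:[5/3,5] y:[5/2,12] z:[4,24] -> hit [4,5], descend [1, 26]
        N1 x:[4,5] y:[5,12] z:[5,24] -> hit [5,5], descend [25, 41]
          N25 x:[4,5] y:[9,12] z:[20,24] -> miss, prune
          N41 x:[4,5] y:[5,6] z:[5,11] -> hit [5,5] leaf, test {P15@t=5}
        N26 x:[5/3,2] y:[5/2,7/2] z:[4,5] -> miss, prune
    N40 x:[-17/3,1] y:[-5/2,21/2] z:[15,26] -> miss, prune

Visited [0, 2, 6, 35, 16, 17, 1, 25, 41, 26, 40]. Tests: 11 box, 1 leaf. Nearest: P15.

== RESULT ==
[0, 2, 6, 35, 16, 17, 1, 25, 41, 26, 40]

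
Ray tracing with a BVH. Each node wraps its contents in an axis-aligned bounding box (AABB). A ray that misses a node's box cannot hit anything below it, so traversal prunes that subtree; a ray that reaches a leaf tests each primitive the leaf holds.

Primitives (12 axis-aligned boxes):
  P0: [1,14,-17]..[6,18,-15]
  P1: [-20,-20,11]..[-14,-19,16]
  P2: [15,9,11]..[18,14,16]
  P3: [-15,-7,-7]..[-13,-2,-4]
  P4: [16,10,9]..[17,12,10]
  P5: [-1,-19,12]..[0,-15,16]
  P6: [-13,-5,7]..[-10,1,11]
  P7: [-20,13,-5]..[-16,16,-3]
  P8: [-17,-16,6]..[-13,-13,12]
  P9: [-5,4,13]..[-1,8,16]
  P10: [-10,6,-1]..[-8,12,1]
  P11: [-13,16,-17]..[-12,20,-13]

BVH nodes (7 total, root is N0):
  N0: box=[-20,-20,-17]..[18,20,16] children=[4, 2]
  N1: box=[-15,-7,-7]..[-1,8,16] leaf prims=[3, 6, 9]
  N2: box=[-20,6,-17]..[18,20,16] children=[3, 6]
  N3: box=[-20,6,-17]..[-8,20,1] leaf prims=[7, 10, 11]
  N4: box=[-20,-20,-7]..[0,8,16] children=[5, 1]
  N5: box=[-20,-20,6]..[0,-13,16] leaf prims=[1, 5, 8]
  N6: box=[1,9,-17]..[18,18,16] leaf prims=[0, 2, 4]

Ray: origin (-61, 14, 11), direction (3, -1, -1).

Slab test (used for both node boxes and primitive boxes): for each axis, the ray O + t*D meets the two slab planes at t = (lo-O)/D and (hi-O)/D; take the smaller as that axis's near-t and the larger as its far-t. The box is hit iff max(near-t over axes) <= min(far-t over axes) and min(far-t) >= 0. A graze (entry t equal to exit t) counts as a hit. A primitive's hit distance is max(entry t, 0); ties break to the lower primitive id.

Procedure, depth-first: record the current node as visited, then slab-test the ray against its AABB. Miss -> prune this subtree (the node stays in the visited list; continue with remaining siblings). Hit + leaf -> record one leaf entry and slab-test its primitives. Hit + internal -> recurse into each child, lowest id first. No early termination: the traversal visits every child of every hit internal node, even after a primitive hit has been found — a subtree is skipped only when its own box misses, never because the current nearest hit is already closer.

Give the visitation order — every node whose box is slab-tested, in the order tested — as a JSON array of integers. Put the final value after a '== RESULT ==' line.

Traverse from the root:
N0 x:[41/3,79/3] y:[-6,34] z:[-5,28] -> hit [41/3,79/3], descend [2, 4]
  N2 x:[41/3,79/3] y:[-6,8] z:[-5,28] -> miss, prune
  N4 x:[41/3,61/3] y:[6,34] z:[-5,18] -> hit [41/3,18], descend [1, 5]
    N1 x:[46/3,20] y:[6,21] z:[-5,18] -> hit [46/3,18] leaf, test {P3@t=16, P6(miss), P9(miss)}
    N5 x:[41/3,61/3] y:[27,34] z:[-5,5] -> miss, prune

order=[0, 2, 4, 1, 5]  |boxes|=5  |leaves|=1  hit=P3

== RESULT ==
[0, 2, 4, 1, 5]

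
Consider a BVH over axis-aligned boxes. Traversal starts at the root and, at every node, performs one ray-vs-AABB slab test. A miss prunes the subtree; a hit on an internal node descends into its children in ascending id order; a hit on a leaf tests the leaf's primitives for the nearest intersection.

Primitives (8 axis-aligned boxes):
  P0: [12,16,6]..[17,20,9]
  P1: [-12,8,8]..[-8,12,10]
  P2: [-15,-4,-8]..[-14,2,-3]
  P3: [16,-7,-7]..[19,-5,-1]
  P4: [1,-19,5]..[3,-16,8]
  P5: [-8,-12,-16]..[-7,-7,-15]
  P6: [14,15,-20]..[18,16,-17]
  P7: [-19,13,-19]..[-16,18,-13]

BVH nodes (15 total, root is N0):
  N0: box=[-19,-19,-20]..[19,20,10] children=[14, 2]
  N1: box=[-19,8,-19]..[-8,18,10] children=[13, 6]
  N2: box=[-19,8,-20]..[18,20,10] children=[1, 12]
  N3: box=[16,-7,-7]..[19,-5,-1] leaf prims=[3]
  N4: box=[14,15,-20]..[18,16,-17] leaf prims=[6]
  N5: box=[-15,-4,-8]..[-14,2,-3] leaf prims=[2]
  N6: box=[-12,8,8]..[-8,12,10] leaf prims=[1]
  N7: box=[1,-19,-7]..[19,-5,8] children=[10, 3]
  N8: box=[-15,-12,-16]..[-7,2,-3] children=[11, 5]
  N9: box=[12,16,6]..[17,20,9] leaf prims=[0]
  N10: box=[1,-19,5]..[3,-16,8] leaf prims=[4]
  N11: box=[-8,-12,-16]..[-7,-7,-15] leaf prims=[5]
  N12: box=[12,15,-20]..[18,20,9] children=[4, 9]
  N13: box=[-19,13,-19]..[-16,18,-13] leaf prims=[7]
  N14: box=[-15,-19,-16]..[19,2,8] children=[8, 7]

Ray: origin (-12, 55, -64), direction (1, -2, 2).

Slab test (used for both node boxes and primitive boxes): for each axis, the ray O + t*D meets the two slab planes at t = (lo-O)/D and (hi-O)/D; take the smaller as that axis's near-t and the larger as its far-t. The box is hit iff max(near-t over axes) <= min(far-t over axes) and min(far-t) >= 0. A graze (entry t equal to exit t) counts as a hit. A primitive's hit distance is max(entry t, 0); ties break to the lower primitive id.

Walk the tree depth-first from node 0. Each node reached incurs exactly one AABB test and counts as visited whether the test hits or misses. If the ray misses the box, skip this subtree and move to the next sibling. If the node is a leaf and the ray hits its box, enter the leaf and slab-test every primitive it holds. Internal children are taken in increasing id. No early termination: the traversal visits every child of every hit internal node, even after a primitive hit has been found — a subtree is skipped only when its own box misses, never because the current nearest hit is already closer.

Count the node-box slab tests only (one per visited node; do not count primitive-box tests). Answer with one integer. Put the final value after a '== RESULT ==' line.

Trace the traversal:
N0 x:[-7,31] y:[35/2,37] z:[22,37] -> hit [22,31], descend [2, 14]
  N2 x:[-7,30] y:[35/2,47/2] z:[22,37] -> hit [22,47/2], descend [1, 12]
    N1 x:[-7,4] y:[37/2,47/2] z:[45/2,37] -> miss, prune
    N12 x:[24,30] y:[35/2,20] z:[22,73/2] -> miss, prune
  N14 x:[-3,31] y:[53/2,37] z:[24,36] -> hit [53/2,31], descend [7, 8]
    N7 x:[13,31] y:[30,37] z:[57/2,36] -> hit [30,31], descend [3, 10]
      N3 x:[28,31] y:[30,31] z:[57/2,63/2] -> hit [30,31] leaf, test {P3@t=30}
      N10 x:[13,15] y:[71/2,37] z:[69/2,36] -> miss, prune
    N8 x:[-3,5] y:[53/2,67/2] z:[24,61/2] -> miss, prune

order=[0, 2, 1, 12, 14, 7, 3, 10, 8]  |boxes|=9  |leaves|=1  hit=P3

== RESULT ==
9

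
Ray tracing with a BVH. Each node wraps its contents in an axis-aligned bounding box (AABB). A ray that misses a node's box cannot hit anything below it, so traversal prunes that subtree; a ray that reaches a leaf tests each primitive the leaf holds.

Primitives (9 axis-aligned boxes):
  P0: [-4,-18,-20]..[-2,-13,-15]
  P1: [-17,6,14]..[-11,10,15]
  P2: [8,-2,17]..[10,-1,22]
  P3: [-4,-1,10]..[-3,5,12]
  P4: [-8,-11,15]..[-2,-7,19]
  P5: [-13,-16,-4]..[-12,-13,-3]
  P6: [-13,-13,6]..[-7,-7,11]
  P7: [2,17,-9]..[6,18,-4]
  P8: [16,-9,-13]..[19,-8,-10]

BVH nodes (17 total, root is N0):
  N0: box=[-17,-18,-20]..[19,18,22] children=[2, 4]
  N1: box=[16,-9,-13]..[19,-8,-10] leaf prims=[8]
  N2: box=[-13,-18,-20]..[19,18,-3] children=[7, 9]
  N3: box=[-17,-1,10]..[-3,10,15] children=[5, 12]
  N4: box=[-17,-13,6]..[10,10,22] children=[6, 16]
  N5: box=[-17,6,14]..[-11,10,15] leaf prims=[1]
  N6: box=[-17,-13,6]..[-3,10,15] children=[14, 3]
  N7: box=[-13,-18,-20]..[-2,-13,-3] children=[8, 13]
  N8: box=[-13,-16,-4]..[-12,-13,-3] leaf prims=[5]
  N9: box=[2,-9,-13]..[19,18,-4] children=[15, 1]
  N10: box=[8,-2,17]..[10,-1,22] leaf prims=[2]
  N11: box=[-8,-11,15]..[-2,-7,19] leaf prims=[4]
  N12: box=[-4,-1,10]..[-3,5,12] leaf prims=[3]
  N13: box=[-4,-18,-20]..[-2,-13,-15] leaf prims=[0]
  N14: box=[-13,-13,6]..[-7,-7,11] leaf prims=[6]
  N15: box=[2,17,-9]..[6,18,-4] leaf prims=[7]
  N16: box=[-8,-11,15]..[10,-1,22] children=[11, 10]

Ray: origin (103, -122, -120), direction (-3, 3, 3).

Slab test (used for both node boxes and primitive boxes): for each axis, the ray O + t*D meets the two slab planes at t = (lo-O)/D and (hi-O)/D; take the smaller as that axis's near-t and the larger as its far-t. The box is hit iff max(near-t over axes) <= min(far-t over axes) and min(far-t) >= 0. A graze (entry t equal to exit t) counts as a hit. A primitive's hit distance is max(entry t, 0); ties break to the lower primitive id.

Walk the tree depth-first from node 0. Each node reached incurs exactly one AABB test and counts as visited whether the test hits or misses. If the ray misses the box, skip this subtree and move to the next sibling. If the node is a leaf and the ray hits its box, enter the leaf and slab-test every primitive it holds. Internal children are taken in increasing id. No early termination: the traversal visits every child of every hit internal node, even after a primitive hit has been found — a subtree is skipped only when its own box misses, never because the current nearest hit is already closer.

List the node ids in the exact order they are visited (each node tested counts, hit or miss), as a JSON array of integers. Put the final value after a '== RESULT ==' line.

Trace the traversal:
N0 x:[28,40] y:[104/3,140/3] z:[100/3,142/3] -> hit [104/3,40], descend [2, 4]
  N2 x:[28,116/3] y:[104/3,140/3] z:[100/3,39] -> hit [104/3,116/3], descend [7, 9]
    N7 x:[35,116/3] y:[104/3,109/3] z:[100/3,39] -> hit [35,109/3], descend [8, 13]
      N8 x:[115/3,116/3] y:[106/3,109/3] z:[116/3,39] -> miss, prune
      N13 x:[35,107/3] y:[104/3,109/3] z:[100/3,35] -> hit [35,35] leaf, test {P0@t=35}
    N9 x:[28,101/3] y:[113/3,140/3] z:[107/3,116/3] -> miss, prune
  N4 x:[31,40] y:[109/3,44] z:[42,142/3] -> miss, prune

Visited [0, 2, 7, 8, 13, 9, 4]. Tests: 7 box, 1 leaf. Nearest: P0.

== RESULT ==
[0, 2, 7, 8, 13, 9, 4]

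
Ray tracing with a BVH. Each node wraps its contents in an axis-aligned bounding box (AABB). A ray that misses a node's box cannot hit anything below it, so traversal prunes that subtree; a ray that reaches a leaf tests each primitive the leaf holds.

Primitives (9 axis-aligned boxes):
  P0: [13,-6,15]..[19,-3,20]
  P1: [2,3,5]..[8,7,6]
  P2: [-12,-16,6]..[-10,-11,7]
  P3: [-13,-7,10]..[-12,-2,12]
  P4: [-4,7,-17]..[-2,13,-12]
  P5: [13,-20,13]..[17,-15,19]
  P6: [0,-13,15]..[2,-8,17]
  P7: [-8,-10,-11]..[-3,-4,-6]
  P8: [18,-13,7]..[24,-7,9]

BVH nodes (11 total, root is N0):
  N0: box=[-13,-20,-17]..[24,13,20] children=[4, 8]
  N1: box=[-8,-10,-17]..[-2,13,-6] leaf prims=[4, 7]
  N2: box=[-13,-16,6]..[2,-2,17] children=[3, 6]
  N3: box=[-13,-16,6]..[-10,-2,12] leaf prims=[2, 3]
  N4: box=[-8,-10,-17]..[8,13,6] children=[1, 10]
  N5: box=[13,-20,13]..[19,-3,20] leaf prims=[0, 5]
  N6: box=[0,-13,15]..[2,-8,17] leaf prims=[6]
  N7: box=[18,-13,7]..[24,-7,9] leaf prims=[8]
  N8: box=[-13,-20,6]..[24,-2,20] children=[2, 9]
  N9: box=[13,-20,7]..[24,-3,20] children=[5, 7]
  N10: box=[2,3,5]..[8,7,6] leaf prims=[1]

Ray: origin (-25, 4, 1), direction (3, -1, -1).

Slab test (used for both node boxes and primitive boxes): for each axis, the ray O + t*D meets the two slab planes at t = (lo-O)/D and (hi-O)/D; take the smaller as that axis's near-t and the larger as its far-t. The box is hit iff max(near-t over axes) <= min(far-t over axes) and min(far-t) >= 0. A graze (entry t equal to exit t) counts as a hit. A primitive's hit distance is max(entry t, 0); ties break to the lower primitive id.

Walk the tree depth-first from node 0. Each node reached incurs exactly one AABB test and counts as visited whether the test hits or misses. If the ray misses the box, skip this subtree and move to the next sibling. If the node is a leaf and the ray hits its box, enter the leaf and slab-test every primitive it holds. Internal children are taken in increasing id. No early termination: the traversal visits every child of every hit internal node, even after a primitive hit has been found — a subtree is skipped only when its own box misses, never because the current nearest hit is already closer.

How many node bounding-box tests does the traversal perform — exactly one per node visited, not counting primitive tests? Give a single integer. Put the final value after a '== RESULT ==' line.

Trace the traversal:
N0 x:[4,49/3] y:[-9,24] z:[-19,18] -> hit [4,49/3], descend [4, 8]
  N4 x:[17/3,11] y:[-9,14] z:[-5,18] -> hit [17/3,11], descend [1, 10]
    N1 x:[17/3,23/3] y:[-9,14] z:[7,18] -> hit [7,23/3] leaf, test {P4(miss), P7(miss)}
    N10 x:[9,11] y:[-3,1] z:[-5,-4] -> miss, prune
  N8 x:[4,49/3] y:[6,24] z:[-19,-5] -> miss, prune

Visited [0, 4, 1, 10, 8]. Tests: 5 box, 1 leaf. Nearest: miss.

== RESULT ==
5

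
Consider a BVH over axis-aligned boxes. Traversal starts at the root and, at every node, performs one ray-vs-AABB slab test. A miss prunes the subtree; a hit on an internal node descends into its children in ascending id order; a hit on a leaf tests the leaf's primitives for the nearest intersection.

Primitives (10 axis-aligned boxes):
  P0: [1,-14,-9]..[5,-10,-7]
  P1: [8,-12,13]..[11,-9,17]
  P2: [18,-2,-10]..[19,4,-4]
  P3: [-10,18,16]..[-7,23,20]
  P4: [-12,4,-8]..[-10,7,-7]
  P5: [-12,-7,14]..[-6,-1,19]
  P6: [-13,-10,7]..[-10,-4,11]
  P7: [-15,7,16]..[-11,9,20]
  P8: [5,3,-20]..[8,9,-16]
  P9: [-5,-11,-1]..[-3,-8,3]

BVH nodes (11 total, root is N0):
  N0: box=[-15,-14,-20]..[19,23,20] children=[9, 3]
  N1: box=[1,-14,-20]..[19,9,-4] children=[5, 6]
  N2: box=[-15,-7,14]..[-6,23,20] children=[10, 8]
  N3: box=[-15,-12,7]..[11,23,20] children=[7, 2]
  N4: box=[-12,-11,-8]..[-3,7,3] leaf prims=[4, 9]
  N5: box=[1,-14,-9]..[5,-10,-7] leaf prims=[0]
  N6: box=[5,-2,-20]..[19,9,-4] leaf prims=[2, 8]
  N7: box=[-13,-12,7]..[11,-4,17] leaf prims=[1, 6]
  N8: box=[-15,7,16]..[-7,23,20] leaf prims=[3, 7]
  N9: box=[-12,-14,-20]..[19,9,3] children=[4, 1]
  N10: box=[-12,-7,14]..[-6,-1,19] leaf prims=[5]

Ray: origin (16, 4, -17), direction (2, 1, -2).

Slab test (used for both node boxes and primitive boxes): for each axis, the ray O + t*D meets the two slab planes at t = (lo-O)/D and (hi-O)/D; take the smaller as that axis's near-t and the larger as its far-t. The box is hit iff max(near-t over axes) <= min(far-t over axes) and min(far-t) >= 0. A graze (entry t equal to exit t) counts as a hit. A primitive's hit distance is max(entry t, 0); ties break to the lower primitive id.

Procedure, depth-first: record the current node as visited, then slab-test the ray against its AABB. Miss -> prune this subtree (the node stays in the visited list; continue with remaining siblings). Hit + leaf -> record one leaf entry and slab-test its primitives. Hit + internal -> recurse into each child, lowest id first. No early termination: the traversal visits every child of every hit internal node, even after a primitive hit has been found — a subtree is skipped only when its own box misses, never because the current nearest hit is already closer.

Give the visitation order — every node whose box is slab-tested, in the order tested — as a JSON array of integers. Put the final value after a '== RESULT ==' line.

Traverse from the root:
N0 x:[-31/2,3/2] y:[-18,19] z:[-37/2,3/2] -> hit [-31/2,3/2], descend [3, 9]
  N3 x:[-31/2,-5/2] y:[-16,19] z:[-37/2,-12] -> miss, prune
  N9 x:[-14,3/2] y:[-18,5] z:[-10,3/2] -> hit [-10,3/2], descend [1, 4]
    N1 x:[-15/2,3/2] y:[-18,5] z:[-13/2,3/2] -> hit [-13/2,3/2], descend [5, 6]
      N5 x:[-15/2,-11/2] y:[-18,-14] z:[-5,-4] -> miss, prune
      N6 x:[-11/2,3/2] y:[-6,5] z:[-13/2,3/2] -> hit [-11/2,3/2] leaf, test {P2(miss), P8(miss)}
    N4 x:[-14,-19/2] y:[-15,3] z:[-10,-9/2] -> miss, prune

7 AABB tests over nodes [0, 3, 9, 1, 5, 6, 4]; 1 leaf entered; closest miss.

== RESULT ==
[0, 3, 9, 1, 5, 6, 4]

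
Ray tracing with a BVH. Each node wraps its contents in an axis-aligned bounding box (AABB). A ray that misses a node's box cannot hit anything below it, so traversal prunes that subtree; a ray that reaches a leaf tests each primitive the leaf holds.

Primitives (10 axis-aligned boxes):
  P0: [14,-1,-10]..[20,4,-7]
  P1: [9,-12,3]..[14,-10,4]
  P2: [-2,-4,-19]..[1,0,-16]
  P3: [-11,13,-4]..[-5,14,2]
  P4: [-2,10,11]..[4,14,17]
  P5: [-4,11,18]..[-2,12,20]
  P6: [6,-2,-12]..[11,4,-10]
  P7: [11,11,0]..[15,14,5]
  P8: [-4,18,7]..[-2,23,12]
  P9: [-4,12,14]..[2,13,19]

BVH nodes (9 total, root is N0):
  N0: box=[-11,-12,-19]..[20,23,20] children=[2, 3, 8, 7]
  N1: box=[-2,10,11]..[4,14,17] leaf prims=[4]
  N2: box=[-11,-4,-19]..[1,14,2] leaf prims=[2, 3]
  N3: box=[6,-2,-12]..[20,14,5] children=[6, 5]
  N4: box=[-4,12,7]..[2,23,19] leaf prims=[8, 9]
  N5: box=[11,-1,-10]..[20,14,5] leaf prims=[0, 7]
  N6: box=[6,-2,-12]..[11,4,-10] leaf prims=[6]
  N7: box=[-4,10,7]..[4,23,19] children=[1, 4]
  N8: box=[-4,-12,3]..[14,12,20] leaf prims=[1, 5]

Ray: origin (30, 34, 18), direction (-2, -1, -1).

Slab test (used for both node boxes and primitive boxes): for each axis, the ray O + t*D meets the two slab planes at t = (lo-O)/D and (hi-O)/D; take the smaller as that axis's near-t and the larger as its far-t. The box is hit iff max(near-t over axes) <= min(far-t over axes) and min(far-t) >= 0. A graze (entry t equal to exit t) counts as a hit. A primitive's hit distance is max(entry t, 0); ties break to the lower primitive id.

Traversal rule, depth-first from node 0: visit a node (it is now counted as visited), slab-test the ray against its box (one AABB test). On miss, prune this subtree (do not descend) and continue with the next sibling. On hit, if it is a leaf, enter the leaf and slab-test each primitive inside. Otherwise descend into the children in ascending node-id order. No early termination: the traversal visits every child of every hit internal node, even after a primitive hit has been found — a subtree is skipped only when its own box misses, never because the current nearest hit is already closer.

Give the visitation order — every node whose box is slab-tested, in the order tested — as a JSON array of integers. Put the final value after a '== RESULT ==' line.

Walk:
N0 x:[5,41/2] y:[11,46] z:[-2,37] -> hit [11,41/2], descend [2, 3, 7, 8]
  N2 x:[29/2,41/2] y:[20,38] z:[16,37] -> hit [20,41/2] leaf, test {P2(miss), P3@t=20}
  N3 x:[5,12] y:[20,36] z:[13,30] -> miss, prune
  N7 x:[13,17] y:[11,24] z:[-1,11] -> miss, prune
  N8 x:[8,17] y:[22,46] z:[-2,15] -> miss, prune

5 AABB tests over nodes [0, 2, 3, 7, 8]; 1 leaf entered; closest P3.

== RESULT ==
[0, 2, 3, 7, 8]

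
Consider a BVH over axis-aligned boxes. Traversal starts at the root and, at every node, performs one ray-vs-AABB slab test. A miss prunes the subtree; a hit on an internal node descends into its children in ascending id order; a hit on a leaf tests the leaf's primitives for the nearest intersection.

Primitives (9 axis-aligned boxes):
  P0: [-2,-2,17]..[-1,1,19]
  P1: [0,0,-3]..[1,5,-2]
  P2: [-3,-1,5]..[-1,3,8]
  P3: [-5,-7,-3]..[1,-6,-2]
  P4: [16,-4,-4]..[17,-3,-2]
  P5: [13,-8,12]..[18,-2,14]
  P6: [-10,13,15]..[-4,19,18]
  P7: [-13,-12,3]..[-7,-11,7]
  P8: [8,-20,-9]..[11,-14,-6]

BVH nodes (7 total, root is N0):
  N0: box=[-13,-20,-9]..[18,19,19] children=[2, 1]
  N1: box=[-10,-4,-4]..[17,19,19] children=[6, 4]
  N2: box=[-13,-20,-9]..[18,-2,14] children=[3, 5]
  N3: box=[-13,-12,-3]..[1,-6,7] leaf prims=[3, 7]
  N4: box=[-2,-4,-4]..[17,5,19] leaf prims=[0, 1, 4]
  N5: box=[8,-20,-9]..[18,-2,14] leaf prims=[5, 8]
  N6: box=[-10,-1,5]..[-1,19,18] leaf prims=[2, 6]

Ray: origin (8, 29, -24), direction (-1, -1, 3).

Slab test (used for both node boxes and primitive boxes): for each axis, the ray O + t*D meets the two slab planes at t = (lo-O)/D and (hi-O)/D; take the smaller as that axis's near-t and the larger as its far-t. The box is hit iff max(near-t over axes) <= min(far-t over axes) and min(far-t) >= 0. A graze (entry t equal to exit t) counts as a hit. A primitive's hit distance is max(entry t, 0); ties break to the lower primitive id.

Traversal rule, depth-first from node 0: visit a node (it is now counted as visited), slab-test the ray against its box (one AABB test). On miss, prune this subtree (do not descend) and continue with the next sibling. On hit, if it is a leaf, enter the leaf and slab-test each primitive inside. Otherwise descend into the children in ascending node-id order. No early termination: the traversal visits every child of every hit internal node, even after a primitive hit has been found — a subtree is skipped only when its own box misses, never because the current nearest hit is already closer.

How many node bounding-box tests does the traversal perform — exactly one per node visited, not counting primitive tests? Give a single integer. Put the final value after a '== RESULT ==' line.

Walk:
N0 x:[-10,21] y:[10,49] z:[5,43/3] -> hit [10,43/3], descend [1, 2]
  N1 x:[-9,18] y:[10,33] z:[20/3,43/3] -> hit [10,43/3], descend [4, 6]
    N4 x:[-9,10] y:[24,33] z:[20/3,43/3] -> miss, prune
    N6 x:[9,18] y:[10,30] z:[29/3,14] -> hit [10,14] leaf, test {P2(miss), P6@t=13}
  N2 x:[-10,21] y:[31,49] z:[5,38/3] -> miss, prune

5 AABB tests over nodes [0, 1, 4, 6, 2]; 1 leaf entered; closest P6.

== RESULT ==
5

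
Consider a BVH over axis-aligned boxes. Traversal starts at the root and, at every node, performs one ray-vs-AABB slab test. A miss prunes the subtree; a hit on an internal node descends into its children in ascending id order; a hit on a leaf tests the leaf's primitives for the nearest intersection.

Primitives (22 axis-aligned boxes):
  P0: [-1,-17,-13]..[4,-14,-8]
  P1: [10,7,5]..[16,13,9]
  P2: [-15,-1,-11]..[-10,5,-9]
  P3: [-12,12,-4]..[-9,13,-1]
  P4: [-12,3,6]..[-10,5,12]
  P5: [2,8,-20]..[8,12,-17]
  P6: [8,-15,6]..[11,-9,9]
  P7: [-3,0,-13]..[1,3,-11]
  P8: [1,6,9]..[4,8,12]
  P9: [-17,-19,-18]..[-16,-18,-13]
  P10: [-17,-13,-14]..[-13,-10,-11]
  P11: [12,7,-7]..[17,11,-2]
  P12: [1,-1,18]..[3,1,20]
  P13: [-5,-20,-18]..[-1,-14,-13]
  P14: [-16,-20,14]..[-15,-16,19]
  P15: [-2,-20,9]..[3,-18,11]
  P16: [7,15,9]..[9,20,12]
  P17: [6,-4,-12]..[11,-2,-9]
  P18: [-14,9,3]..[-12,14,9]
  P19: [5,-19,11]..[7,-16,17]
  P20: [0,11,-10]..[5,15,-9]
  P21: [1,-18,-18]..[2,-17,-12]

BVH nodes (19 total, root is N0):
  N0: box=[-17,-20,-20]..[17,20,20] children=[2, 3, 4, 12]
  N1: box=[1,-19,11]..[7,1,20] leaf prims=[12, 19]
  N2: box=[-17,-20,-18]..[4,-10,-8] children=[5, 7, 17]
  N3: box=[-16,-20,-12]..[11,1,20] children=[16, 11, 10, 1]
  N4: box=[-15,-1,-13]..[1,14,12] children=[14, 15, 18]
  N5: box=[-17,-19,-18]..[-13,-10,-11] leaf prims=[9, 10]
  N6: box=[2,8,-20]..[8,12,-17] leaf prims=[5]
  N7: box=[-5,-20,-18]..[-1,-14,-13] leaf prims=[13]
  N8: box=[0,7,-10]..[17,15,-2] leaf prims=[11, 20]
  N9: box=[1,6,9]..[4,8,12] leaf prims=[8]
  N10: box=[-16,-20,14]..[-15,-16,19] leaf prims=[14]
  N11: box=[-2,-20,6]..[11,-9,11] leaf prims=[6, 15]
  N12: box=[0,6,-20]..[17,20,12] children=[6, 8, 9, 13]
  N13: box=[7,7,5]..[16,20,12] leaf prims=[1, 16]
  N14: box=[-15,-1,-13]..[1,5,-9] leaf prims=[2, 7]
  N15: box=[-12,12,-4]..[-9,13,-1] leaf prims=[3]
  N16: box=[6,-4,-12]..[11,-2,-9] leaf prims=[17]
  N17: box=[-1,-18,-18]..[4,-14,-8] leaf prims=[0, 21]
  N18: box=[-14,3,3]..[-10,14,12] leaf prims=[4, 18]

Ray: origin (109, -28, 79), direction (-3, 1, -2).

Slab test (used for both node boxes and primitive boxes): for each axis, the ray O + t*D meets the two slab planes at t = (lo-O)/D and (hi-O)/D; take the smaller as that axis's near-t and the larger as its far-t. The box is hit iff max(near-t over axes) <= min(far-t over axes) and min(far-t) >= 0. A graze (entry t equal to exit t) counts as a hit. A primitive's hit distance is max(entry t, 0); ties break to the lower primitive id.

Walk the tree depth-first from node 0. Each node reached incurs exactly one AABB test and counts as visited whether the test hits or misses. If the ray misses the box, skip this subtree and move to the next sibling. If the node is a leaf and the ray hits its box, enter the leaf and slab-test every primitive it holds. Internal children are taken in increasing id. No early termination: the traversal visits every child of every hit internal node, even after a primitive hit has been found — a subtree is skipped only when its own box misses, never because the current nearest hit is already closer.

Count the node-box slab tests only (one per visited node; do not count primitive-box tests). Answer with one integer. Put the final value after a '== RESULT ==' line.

Walk:
N0 x:[92/3,42] y:[8,48] z:[59/2,99/2] -> hit [92/3,42], descend [2, 3, 4, 12]
  N2 x:[35,42] y:[8,18] z:[87/2,97/2] -> miss, prune
  N3 x:[98/3,125/3] y:[8,29] z:[59/2,91/2] -> miss, prune
  N4 x:[36,124/3] y:[27,42] z:[67/2,46] -> hit [36,124/3], descend [14, 15, 18]
    N14 x:[36,124/3] y:[27,33] z:[44,46] -> miss, prune
    N15 x:[118/3,121/3] y:[40,41] z:[40,83/2] -> hit [40,121/3] leaf, test {P3@t=40}
    N18 x:[119/3,41] y:[31,42] z:[67/2,38] -> miss, prune
  N12 x:[92/3,109/3] y:[34,48] z:[67/2,99/2] -> hit [34,109/3], descend [6, 8, 9, 13]
    N6 x:[101/3,107/3] y:[36,40] z:[48,99/2] -> miss, prune
    N8 x:[92/3,109/3] y:[35,43] z:[81/2,89/2] -> miss, prune
    N9 x:[35,36] y:[34,36] z:[67/2,35] -> hit [35,35] leaf, test {P8@t=35}
    N13 x:[31,34] y:[35,48] z:[67/2,37] -> miss, prune

Summary -> nodes [0, 2, 3, 4, 14, 15, 18, 12, 6, 8, 9, 13]; box-tests=12; leaf-entries=2; first=P8

== RESULT ==
12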